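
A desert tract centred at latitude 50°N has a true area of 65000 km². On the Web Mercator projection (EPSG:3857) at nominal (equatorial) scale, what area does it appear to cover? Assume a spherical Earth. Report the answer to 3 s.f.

For Mercator, h = k = sec φ (a conformal cylindrical projection has a single point scale, 1/cos φ).
Areal scale = k² = sec²φ = 1/cos²(50°) = 1/0.6428² = 2.420.
Apparent area = 65000 × 2.420 ≈ 157000 km².

157000 km²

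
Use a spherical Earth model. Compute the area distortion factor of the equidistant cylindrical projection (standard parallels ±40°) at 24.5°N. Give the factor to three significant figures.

0.842

In the equirectangular projection with standard parallel φ₀ = 40° (x = Rλ cos φ₀, y = Rφ), meridians are true-scale (h = 1) and the parallel scale is k = cos φ₀ / cos φ.
Areal scale = h·k = 1 × cos φ₀ / cos φ; at 24.5°, h = 1.000, k = 0.8418, so h·k = 0.8418.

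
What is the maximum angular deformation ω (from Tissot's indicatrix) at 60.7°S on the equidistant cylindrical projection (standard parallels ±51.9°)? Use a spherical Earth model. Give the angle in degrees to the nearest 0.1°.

13.3°

In the equirectangular projection with standard parallel φ₀ = 51.9° (x = Rλ cos φ₀, y = Rφ), meridians are true-scale (h = 1) and the parallel scale is k = cos φ₀ / cos φ.
At 60.7°: h = 1.000, k = 1.261; principal scales a = 1.261, b = 1.000.
sin(ω/2) = (a − b)/(a + b) = 0.2608/2.261 = 0.1154, so ω = 2 arcsin(0.1154) ≈ 13.3°.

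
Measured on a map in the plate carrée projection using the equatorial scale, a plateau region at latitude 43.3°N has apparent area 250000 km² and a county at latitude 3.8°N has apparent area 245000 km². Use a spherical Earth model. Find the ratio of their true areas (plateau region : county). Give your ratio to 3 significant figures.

Plate carrée has h = 1 and k = sec φ, giving areal scale sec φ; true area = (apparent area) · cos φ.
True area of plateau region: 250000 × cos(43.3°) = 250000 × 0.7278 = 181900 km².
True area of county: 245000 × cos(3.8°) = 245000 × 0.9978 = 244500 km².
Ratio = 181900 / 244500 ≈ 0.744.

0.744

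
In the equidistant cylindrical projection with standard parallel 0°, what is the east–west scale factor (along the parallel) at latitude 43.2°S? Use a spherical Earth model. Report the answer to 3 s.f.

For the equirectangular projection with φ₀ = 0 (plate carrée), h = 1 along meridians and k = sec φ along parallels.
k = 1/cos 43.2° = 1/0.7290 = 1.372.

1.37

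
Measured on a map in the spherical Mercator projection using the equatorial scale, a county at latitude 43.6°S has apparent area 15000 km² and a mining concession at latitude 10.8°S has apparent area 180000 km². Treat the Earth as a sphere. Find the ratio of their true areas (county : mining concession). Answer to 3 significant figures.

Mercator's areal exaggeration is sec²φ; hence true area = (apparent area) · cos²φ.
True area of county: 15000 × cos²(43.6°) = 15000 × 0.5244 = 7866 km².
True area of mining concession: 180000 × cos²(10.8°) = 180000 × 0.9649 = 173700 km².
Ratio = 7866 / 173700 ≈ 0.0453.

0.0453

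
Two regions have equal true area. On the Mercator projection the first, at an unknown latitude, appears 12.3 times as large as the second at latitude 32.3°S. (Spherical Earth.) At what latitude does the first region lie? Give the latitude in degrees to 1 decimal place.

For equal true areas on Mercator, apparent areas scale as sec²φ, so the ratio is cos²φ₂ / cos²φ₁.
cos²φ₂ / cos²φ₁ = 12.3  ⇒  cos φ₁ = cos 32.3° / √12.3 = 0.8453/3.507 = 0.2410.
φ₁ = arccos(0.2410) ≈ 76.1°.

76.1°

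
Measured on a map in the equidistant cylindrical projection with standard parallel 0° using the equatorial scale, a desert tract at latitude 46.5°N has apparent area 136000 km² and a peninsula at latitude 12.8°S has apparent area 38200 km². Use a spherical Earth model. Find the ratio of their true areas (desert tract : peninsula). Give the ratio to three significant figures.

2.51

On the plate carrée, areal scale = h·k = 1 × sec φ, so true area = apparent × cos φ.
True area of desert tract: 136000 × cos(46.5°) = 136000 × 0.6884 = 93620 km².
True area of peninsula: 38200 × cos(12.8°) = 38200 × 0.9751 = 37250 km².
Ratio = 93620 / 37250 ≈ 2.51.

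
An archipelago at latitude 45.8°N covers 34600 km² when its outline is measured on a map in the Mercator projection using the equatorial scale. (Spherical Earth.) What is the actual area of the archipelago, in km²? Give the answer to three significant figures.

The Mercator projection is conformal; its linear scale factor is the same in every direction and equals sec φ = 1/cos φ.
Areal scale = k² = sec²φ = 1/cos²(45.8°) = 1/0.6972² = 2.057.
True area = apparent / (areal scale) = 34600 / 2.057 ≈ 16800 km².

16800 km²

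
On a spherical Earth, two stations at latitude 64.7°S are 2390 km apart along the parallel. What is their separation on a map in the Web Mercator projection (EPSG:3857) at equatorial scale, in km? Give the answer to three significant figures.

5590 km

Mercator is conformal, so the point scale is isotropic: h = k = sec φ = 1/cos φ.
Along the parallel, k = sec 64.7° = 1/0.4274 = 2.340.
Map distance = 2390 × 2.340 ≈ 5590 km.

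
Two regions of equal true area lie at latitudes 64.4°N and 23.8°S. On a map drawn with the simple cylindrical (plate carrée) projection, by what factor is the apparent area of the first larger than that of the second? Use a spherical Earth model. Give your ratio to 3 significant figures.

In the plate carrée (x = Rλ, y = Rφ), meridians are true-scale (h = 1) and parallels are stretched by k = sec φ.
Areal scale at 64.4°: h·k = 1.000 × 2.314 = 2.314.
Areal scale at 23.8°: h·k = 1.000 × 1.093 = 1.093.
Ratio = 2.314/1.093 ≈ 2.12.

2.12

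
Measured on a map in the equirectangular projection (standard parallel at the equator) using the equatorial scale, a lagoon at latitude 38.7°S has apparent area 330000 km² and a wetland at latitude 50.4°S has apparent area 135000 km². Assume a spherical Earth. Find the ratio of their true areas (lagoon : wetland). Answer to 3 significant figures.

2.99

Plate carrée has h = 1 and k = sec φ, giving areal scale sec φ; true area = (apparent area) · cos φ.
True area of lagoon: 330000 × cos(38.7°) = 330000 × 0.7804 = 257500 km².
True area of wetland: 135000 × cos(50.4°) = 135000 × 0.6374 = 86050 km².
Ratio = 257500 / 86050 ≈ 2.99.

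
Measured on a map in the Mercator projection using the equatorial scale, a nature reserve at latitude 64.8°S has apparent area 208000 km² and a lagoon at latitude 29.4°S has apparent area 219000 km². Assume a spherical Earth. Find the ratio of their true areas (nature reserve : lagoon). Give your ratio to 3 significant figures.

On Mercator the areal scale is sec²φ, so true area = apparent × cos²φ.
True area of nature reserve: 208000 × cos²(64.8°) = 208000 × 0.1813 = 37710 km².
True area of lagoon: 219000 × cos²(29.4°) = 219000 × 0.7590 = 166200 km².
Ratio = 37710 / 166200 ≈ 0.227.

0.227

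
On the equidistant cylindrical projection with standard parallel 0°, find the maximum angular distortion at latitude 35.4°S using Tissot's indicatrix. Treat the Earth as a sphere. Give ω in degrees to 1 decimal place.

11.7°

For the equirectangular projection with φ₀ = 0 (plate carrée), h = 1 along meridians and k = sec φ along parallels.
At 35.4°: h = 1.000, k = 1.227; principal scales a = 1.227, b = 1.000.
sin(ω/2) = (a − b)/(a + b) = 0.2268/2.227 = 0.1019, so ω = 2 arcsin(0.1019) ≈ 11.7°.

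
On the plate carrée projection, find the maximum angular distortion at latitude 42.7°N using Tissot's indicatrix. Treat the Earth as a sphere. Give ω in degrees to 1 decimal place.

17.6°

For the equirectangular projection with φ₀ = 0 (plate carrée), h = 1 along meridians and k = sec φ along parallels.
At 42.7°: h = 1.000, k = 1.361; principal scales a = 1.361, b = 1.000.
sin(ω/2) = (a − b)/(a + b) = 0.3607/2.361 = 0.1528, so ω = 2 arcsin(0.1528) ≈ 17.6°.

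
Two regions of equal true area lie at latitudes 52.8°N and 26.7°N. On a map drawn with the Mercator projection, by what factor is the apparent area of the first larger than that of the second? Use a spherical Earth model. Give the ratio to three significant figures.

2.18

On Mercator, area is exaggerated by sec²φ = 1/cos²φ.
At 52.8°: sec²(52.8°) = 1/0.6046² = 2.736.
At 26.7°: sec²(26.7°) = 1/0.8934² = 1.253.
Ratio = 2.736/1.253 = cos²(26.7°)/cos²(52.8°) ≈ 2.18.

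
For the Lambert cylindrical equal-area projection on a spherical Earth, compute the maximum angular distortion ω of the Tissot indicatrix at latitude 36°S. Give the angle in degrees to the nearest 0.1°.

The Lambert cylindrical equal-area projection is the cylindrical equal-area projection with its standard parallel at the equator (φ₀ = 0). For cylindrical equal-area with standard parallel φ₀, h = cos φ / cos φ₀ and k = cos φ₀ / cos φ, so h·k = 1.
At 36°: h = 0.8090, k = 1.236; principal scales a = 1.236, b = 0.8090.
sin(ω/2) = (a − b)/(a + b) = 0.4271/2.045 = 0.2088, so ω = 2 arcsin(0.2088) ≈ 24.1°.

24.1°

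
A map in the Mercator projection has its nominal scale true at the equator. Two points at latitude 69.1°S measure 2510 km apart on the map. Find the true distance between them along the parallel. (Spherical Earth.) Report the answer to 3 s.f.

895 km

The Mercator projection is conformal; its linear scale factor is the same in every direction and equals sec φ = 1/cos φ.
Along the parallel at 69.1°, map distances are exaggerated by k = sec 69.1° = 2.803.
True distance = 2510 / 2.803 = 2510 × cos 69.1° ≈ 895 km.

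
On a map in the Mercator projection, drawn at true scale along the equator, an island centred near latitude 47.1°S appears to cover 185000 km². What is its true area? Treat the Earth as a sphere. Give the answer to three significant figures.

85700 km²

Mercator is conformal, so the point scale is isotropic: h = k = sec φ = 1/cos φ.
Areal scale = k² = sec²φ = 1/cos²(47.1°) = 1/0.6807² = 2.158.
True area = apparent / (areal scale) = 185000 / 2.158 ≈ 85700 km².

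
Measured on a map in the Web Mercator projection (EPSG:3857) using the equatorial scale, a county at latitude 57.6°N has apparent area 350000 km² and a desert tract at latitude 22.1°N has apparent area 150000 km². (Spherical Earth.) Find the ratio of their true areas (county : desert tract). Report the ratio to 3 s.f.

0.780

Since Mercator area scale is 1/cos²φ, the true area equals the apparent area multiplied by cos²φ.
True area of county: 350000 × cos²(57.6°) = 350000 × 0.2871 = 100500 km².
True area of desert tract: 150000 × cos²(22.1°) = 150000 × 0.8585 = 128800 km².
Ratio = 100500 / 128800 ≈ 0.780.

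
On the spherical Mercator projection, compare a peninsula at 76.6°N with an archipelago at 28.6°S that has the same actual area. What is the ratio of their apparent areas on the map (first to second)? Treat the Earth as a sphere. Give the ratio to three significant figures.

Mercator is conformal with k = sec φ, so areal scale = k² = sec²φ.
At 76.6°: sec²(76.6°) = 1/0.2317² = 18.62.
At 28.6°: sec²(28.6°) = 1/0.8780² = 1.297.
Ratio = 18.62/1.297 = cos²(28.6°)/cos²(76.6°) ≈ 14.4.

14.4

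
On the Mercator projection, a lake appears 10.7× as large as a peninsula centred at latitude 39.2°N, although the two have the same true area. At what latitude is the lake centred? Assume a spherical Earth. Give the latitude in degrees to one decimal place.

For equal true areas on Mercator, apparent areas scale as sec²φ, so the ratio is cos²φ₂ / cos²φ₁.
cos²φ₂ / cos²φ₁ = 10.7  ⇒  cos φ₁ = cos 39.2° / √10.7 = 0.7749/3.271 = 0.2369.
φ₁ = arccos(0.2369) ≈ 76.3°.

76.3°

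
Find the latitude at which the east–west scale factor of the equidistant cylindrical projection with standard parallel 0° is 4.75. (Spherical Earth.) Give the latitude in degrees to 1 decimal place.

77.8°

Plate carrée: h = 1, k = sec φ along parallels.
sec φ = 4.75  ⇒  cos φ = 0.2105  ⇒  φ ≈ 77.8°.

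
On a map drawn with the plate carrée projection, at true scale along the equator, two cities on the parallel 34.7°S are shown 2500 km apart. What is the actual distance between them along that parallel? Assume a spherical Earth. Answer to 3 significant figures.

In the plate carrée (x = Rλ, y = Rφ), meridians are true-scale (h = 1) and parallels are stretched by k = sec φ.
Along the parallel at 34.7°, map distances are exaggerated by k = sec 34.7° = 1.216.
True distance = 2500 / 1.216 = 2500 × cos 34.7° ≈ 2060 km.

2060 km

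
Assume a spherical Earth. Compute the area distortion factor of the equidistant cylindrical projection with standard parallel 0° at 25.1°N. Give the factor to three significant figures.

1.10

Plate carrée maps x = Rλ, y = Rφ. The meridian scale is h = 1 and the parallel scale is k = 1/cos φ = sec φ.
Areal scale = h·k = 1 × sec φ; at 25.1°, h = 1.000, k = 1.104, so h·k = 1.104.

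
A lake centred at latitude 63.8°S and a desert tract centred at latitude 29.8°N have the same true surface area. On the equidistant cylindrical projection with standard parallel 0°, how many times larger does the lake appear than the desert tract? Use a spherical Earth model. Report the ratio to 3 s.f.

1.97

Plate carrée maps x = Rλ, y = Rφ. The meridian scale is h = 1 and the parallel scale is k = 1/cos φ = sec φ.
Areal scale at 63.8°: h·k = 1.000 × 2.265 = 2.265.
Areal scale at 29.8°: h·k = 1.000 × 1.152 = 1.152.
Ratio = 2.265/1.152 ≈ 1.97.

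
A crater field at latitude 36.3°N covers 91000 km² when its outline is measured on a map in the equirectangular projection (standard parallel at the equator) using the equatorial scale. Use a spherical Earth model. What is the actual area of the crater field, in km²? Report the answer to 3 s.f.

73300 km²

In the plate carrée (x = Rλ, y = Rφ), meridians are true-scale (h = 1) and parallels are stretched by k = sec φ.
Areal scale = h·k = 1 × sec φ; at 36.3°, h = 1.000, k = 1.241, so h·k = 1.241.
True area = apparent / (areal scale) = 91000 / 1.241 ≈ 73300 km².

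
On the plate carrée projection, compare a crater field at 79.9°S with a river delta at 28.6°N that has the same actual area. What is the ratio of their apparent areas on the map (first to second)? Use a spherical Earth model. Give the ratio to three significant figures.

For the equirectangular projection with φ₀ = 0 (plate carrée), h = 1 along meridians and k = sec φ along parallels.
Areal scale at 79.9°: h·k = 1.000 × 5.702 = 5.702.
Areal scale at 28.6°: h·k = 1.000 × 1.139 = 1.139.
Ratio = 5.702/1.139 ≈ 5.01.

5.01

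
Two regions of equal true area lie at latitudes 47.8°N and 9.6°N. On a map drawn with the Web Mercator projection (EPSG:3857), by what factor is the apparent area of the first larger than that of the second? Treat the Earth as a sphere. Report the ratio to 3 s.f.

2.15

On Mercator, area is exaggerated by sec²φ = 1/cos²φ.
At 47.8°: sec²(47.8°) = 1/0.6717² = 2.216.
At 9.6°: sec²(9.6°) = 1/0.9860² = 1.029.
Ratio = 2.216/1.029 = cos²(9.6°)/cos²(47.8°) ≈ 2.15.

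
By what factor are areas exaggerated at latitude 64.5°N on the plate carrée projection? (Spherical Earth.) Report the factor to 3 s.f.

2.32

In the plate carrée (x = Rλ, y = Rφ), meridians are true-scale (h = 1) and parallels are stretched by k = sec φ.
Areal scale = h·k = 1 × sec φ; at 64.5°, h = 1.000, k = 2.323, so h·k = 2.323.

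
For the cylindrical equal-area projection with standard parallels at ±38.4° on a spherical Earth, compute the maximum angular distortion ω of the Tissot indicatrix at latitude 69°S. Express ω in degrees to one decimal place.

A cylindrical equal-area projection with standard parallel φ₀ has meridian scale h = cos φ / cos φ₀ and parallel scale k = cos φ₀ / cos φ (so areas are preserved, h·k = 1).
At 69°: h = 0.4573, k = 2.187; principal scales a = 2.187, b = 0.4573.
sin(ω/2) = (a − b)/(a + b) = 1.730/2.644 = 0.6541, so ω = 2 arcsin(0.6541) ≈ 81.7°.

81.7°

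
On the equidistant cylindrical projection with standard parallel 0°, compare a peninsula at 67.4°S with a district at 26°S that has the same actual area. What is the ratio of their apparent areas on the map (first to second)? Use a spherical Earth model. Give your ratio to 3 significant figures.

In the plate carrée (x = Rλ, y = Rφ), meridians are true-scale (h = 1) and parallels are stretched by k = sec φ.
Areal scale at 67.4°: h·k = 1.000 × 2.602 = 2.602.
Areal scale at 26°: h·k = 1.000 × 1.113 = 1.113.
Ratio = 2.602/1.113 ≈ 2.34.

2.34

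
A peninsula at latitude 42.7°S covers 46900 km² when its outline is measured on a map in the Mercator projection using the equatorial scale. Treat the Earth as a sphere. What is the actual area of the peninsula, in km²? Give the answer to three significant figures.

For Mercator, h = k = sec φ (a conformal cylindrical projection has a single point scale, 1/cos φ).
Areal scale = k² = sec²φ = 1/cos²(42.7°) = 1/0.7349² = 1.852.
True area = apparent / (areal scale) = 46900 / 1.852 ≈ 25300 km².

25300 km²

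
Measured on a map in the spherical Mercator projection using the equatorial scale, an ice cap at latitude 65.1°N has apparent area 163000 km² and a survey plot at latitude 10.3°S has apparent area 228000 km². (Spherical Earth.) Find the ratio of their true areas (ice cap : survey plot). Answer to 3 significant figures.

0.131

Since Mercator area scale is 1/cos²φ, the true area equals the apparent area multiplied by cos²φ.
True area of ice cap: 163000 × cos²(65.1°) = 163000 × 0.1773 = 28900 km².
True area of survey plot: 228000 × cos²(10.3°) = 228000 × 0.9680 = 220700 km².
Ratio = 28900 / 220700 ≈ 0.131.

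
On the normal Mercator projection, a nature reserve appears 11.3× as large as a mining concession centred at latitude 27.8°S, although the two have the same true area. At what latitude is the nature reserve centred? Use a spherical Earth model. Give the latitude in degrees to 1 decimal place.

74.7°

Mercator areal scale is sec²φ, so apparent-area ratio = sec²φ₁ / sec²φ₂ = cos²φ₂ / cos²φ₁.
cos²φ₂ / cos²φ₁ = 11.3  ⇒  cos φ₁ = cos 27.8° / √11.3 = 0.8846/3.362 = 0.2631.
φ₁ = arccos(0.2631) ≈ 74.7°.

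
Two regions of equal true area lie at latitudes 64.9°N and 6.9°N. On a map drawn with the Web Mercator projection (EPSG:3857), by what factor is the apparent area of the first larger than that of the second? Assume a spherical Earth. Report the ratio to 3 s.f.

Mercator is conformal with k = sec φ, so areal scale = k² = sec²φ.
At 64.9°: sec²(64.9°) = 1/0.4242² = 5.557.
At 6.9°: sec²(6.9°) = 1/0.9928² = 1.015.
Ratio = 5.557/1.015 = cos²(6.9°)/cos²(64.9°) ≈ 5.48.

5.48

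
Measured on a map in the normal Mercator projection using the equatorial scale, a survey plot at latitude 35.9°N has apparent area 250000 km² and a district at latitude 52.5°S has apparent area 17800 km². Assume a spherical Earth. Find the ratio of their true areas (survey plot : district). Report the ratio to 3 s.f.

24.9

On Mercator the areal scale is sec²φ, so true area = apparent × cos²φ.
True area of survey plot: 250000 × cos²(35.9°) = 250000 × 0.6562 = 164000 km².
True area of district: 17800 × cos²(52.5°) = 17800 × 0.3706 = 6597 km².
Ratio = 164000 / 6597 ≈ 24.9.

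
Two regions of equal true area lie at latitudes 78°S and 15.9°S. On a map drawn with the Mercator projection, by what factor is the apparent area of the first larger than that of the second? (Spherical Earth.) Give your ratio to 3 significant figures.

Mercator is conformal with k = sec φ, so areal scale = k² = sec²φ.
At 78°: sec²(78°) = 1/0.2079² = 23.13.
At 15.9°: sec²(15.9°) = 1/0.9617² = 1.081.
Ratio = 23.13/1.081 = cos²(15.9°)/cos²(78°) ≈ 21.4.

21.4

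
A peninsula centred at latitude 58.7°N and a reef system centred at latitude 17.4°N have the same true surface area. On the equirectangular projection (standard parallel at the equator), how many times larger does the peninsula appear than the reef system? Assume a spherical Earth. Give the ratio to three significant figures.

1.84

For the equirectangular projection with φ₀ = 0 (plate carrée), h = 1 along meridians and k = sec φ along parallels.
Areal scale at 58.7°: h·k = 1.000 × 1.925 = 1.925.
Areal scale at 17.4°: h·k = 1.000 × 1.048 = 1.048.
Ratio = 1.925/1.048 ≈ 1.84.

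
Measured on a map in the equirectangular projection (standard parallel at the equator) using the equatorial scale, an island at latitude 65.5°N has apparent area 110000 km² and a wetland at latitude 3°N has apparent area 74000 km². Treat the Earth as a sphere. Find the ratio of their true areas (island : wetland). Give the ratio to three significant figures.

Plate carrée has h = 1 and k = sec φ, giving areal scale sec φ; true area = (apparent area) · cos φ.
True area of island: 110000 × cos(65.5°) = 110000 × 0.4147 = 45620 km².
True area of wetland: 74000 × cos(3°) = 74000 × 0.9986 = 73900 km².
Ratio = 45620 / 73900 ≈ 0.617.

0.617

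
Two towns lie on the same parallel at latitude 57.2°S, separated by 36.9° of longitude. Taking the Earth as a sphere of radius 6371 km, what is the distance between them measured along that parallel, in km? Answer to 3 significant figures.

2220 km

Arc length along a parallel = R cos φ · Δλ (with Δλ in radians).
= 6371 × cos 57.2° × (36.9° × π/180) = 6371 × 0.5417 × 0.6440 ≈ 2220 km.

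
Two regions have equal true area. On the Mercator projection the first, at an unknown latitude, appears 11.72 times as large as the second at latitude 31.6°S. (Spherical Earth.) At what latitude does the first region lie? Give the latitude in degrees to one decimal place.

75.6°

For equal true areas on Mercator, apparent areas scale as sec²φ, so the ratio is cos²φ₂ / cos²φ₁.
cos²φ₂ / cos²φ₁ = 11.72  ⇒  cos φ₁ = cos 31.6° / √11.72 = 0.8517/3.423 = 0.2488.
φ₁ = arccos(0.2488) ≈ 75.6°.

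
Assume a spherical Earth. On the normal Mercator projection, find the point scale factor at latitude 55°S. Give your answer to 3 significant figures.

1.74

For Mercator, h = k = sec φ (a conformal cylindrical projection has a single point scale, 1/cos φ).
k = 1/cos 55° = 1/0.5736 = 1.743.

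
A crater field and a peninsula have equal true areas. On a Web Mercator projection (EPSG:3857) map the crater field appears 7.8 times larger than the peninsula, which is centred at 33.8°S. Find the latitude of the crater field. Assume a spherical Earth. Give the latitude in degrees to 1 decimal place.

72.7°

Mercator areal scale is sec²φ, so apparent-area ratio = sec²φ₁ / sec²φ₂ = cos²φ₂ / cos²φ₁.
cos²φ₂ / cos²φ₁ = 7.8  ⇒  cos φ₁ = cos 33.8° / √7.8 = 0.8310/2.793 = 0.2975.
φ₁ = arccos(0.2975) ≈ 72.7°.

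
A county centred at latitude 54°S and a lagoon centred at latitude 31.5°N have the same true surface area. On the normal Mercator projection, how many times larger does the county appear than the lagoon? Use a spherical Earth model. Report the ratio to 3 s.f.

Mercator is conformal with k = sec φ, so areal scale = k² = sec²φ.
At 54°: sec²(54°) = 1/0.5878² = 2.894.
At 31.5°: sec²(31.5°) = 1/0.8526² = 1.376.
Ratio = 2.894/1.376 = cos²(31.5°)/cos²(54°) ≈ 2.10.

2.10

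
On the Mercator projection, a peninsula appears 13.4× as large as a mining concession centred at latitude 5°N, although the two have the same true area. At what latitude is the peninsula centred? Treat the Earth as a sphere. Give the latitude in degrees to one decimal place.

Mercator areal scale is sec²φ, so apparent-area ratio = sec²φ₁ / sec²φ₂ = cos²φ₂ / cos²φ₁.
cos²φ₂ / cos²φ₁ = 13.4  ⇒  cos φ₁ = cos 5° / √13.4 = 0.9962/3.661 = 0.2721.
φ₁ = arccos(0.2721) ≈ 74.2°.

74.2°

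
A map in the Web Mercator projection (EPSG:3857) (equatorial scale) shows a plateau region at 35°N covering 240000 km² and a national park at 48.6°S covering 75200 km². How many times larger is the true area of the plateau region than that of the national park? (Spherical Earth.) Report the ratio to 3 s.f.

Since Mercator area scale is 1/cos²φ, the true area equals the apparent area multiplied by cos²φ.
True area of plateau region: 240000 × cos²(35°) = 240000 × 0.6710 = 161000 km².
True area of national park: 75200 × cos²(48.6°) = 75200 × 0.4373 = 32890 km².
Ratio = 161000 / 32890 ≈ 4.90.

4.90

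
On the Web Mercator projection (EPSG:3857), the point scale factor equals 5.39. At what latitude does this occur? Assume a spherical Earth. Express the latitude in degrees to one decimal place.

Mercator scale is k = sec φ = 1/cos φ.
1/cos φ = 5.39  ⇒  cos φ = 0.1855  ⇒  φ = arccos(0.1855) ≈ 79.3°.

79.3°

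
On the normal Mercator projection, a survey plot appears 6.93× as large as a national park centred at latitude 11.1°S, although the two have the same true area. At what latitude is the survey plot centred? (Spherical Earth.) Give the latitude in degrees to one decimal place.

68.1°

On Mercator, (apparent₁)/(apparent₂) = sec²φ₁ / sec²φ₂ when true areas are equal.
cos²φ₂ / cos²φ₁ = 6.93  ⇒  cos φ₁ = cos 11.1° / √6.93 = 0.9813/2.632 = 0.3728.
φ₁ = arccos(0.3728) ≈ 68.1°.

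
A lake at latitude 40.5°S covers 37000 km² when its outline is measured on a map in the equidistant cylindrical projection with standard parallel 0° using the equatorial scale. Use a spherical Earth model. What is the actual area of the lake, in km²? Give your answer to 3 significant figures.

28100 km²

Plate carrée maps x = Rλ, y = Rφ. The meridian scale is h = 1 and the parallel scale is k = 1/cos φ = sec φ.
Areal scale = h·k = 1 × sec φ; at 40.5°, h = 1.000, k = 1.315, so h·k = 1.315.
True area = apparent / (areal scale) = 37000 / 1.315 ≈ 28100 km².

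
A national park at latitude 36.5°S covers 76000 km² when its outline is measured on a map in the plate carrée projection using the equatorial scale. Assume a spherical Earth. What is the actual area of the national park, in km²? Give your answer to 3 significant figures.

61100 km²

In the plate carrée (x = Rλ, y = Rφ), meridians are true-scale (h = 1) and parallels are stretched by k = sec φ.
Areal scale = h·k = 1 × sec φ; at 36.5°, h = 1.000, k = 1.244, so h·k = 1.244.
True area = apparent / (areal scale) = 76000 / 1.244 ≈ 61100 km².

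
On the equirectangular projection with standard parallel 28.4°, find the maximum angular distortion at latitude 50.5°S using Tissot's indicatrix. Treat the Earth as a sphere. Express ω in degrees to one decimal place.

18.5°

With standard parallel φ₀ = 28.4°, the equirectangular projection gives x = Rλ cos φ₀, y = Rφ, so h = 1 and k = cos 28.4° / cos φ.
At 50.5°: h = 1.000, k = 1.383; principal scales a = 1.383, b = 1.000.
sin(ω/2) = (a − b)/(a + b) = 0.3829/2.383 = 0.1607, so ω = 2 arcsin(0.1607) ≈ 18.5°.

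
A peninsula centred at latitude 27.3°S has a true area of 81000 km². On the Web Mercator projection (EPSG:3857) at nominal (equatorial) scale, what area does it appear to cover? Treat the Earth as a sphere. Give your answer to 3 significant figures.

103000 km²

The Mercator projection is conformal; its linear scale factor is the same in every direction and equals sec φ = 1/cos φ.
Areal scale = k² = sec²φ = 1/cos²(27.3°) = 1/0.8886² = 1.266.
Apparent area = 81000 × 1.266 ≈ 103000 km².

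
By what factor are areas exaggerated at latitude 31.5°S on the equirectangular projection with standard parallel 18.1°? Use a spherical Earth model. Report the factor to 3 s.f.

1.11

The equidistant cylindrical projection with φ₀ = 18.1° has h = 1 (meridians true) and k = cos φ₀ / cos φ along parallels.
Areal scale = h·k = 1 × cos φ₀ / cos φ; at 31.5°, h = 1.000, k = 1.115, so h·k = 1.115.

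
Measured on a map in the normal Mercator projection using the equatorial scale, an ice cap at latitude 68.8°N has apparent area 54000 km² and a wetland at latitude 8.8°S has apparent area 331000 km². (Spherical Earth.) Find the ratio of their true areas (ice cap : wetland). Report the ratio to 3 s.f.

On Mercator the areal scale is sec²φ, so true area = apparent × cos²φ.
True area of ice cap: 54000 × cos²(68.8°) = 54000 × 0.1308 = 7062 km².
True area of wetland: 331000 × cos²(8.8°) = 331000 × 0.9766 = 323300 km².
Ratio = 7062 / 323300 ≈ 0.0218.

0.0218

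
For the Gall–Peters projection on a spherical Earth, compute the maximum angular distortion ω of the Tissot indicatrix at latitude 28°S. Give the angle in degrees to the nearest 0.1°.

25.2°

Gall–Peters is a cylindrical equal-area projection with standard parallels at ±45°. Cylindrical equal-area (φ₀ = 45°): h = cos φ / cos 45° along meridians, k = cos 45° / cos φ along parallels; h·k = 1.
At 28°: h = 1.249, k = 0.8008; principal scales a = 1.249, b = 0.8008.
sin(ω/2) = (a − b)/(a + b) = 0.4478/2.050 = 0.2185, so ω = 2 arcsin(0.2185) ≈ 25.2°.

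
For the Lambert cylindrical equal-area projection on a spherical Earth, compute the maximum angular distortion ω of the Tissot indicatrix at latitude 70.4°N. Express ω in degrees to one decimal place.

105.8°

The Lambert cylindrical equal-area projection is the cylindrical equal-area projection with its standard parallel at the equator (φ₀ = 0). A cylindrical equal-area projection with standard parallel φ₀ has meridian scale h = cos φ / cos φ₀ and parallel scale k = cos φ₀ / cos φ (so areas are preserved, h·k = 1).
At 70.4°: h = 0.3355, k = 2.981; principal scales a = 2.981, b = 0.3355.
sin(ω/2) = (a − b)/(a + b) = 2.646/3.317 = 0.7977, so ω = 2 arcsin(0.7977) ≈ 105.8°.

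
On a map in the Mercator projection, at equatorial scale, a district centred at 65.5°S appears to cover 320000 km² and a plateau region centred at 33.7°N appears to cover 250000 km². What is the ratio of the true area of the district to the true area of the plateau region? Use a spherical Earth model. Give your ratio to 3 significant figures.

On Mercator the areal scale is sec²φ, so true area = apparent × cos²φ.
True area of district: 320000 × cos²(65.5°) = 320000 × 0.1720 = 55030 km².
True area of plateau region: 250000 × cos²(33.7°) = 250000 × 0.6921 = 173000 km².
Ratio = 55030 / 173000 ≈ 0.318.

0.318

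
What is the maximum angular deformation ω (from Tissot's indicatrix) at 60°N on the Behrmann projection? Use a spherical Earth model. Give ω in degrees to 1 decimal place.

Behrmann is a cylindrical equal-area projection with standard parallels at ±30°. A cylindrical equal-area projection with standard parallel φ₀ has meridian scale h = cos φ / cos φ₀ and parallel scale k = cos φ₀ / cos φ (so areas are preserved, h·k = 1).
At 60°: h = 0.5774, k = 1.732; principal scales a = 1.732, b = 0.5774.
sin(ω/2) = (a − b)/(a + b) = 1.155/2.309 = 0.5000, so ω = 2 arcsin(0.5000) ≈ 60.0°.

60.0°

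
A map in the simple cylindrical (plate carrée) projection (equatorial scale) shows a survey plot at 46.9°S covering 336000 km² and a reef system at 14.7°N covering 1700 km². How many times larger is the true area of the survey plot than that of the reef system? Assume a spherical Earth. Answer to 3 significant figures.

140

On the plate carrée, areal scale = h·k = 1 × sec φ, so true area = apparent × cos φ.
True area of survey plot: 336000 × cos(46.9°) = 336000 × 0.6833 = 229600 km².
True area of reef system: 1700 × cos(14.7°) = 1700 × 0.9673 = 1644 km².
Ratio = 229600 / 1644 ≈ 140.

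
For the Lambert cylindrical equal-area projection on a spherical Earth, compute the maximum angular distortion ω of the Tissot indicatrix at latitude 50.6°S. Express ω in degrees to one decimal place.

The Lambert cylindrical equal-area projection is the cylindrical equal-area projection with its standard parallel at the equator (φ₀ = 0). For cylindrical equal-area with standard parallel φ₀, h = cos φ / cos φ₀ and k = cos φ₀ / cos φ, so h·k = 1.
At 50.6°: h = 0.6347, k = 1.575; principal scales a = 1.575, b = 0.6347.
sin(ω/2) = (a − b)/(a + b) = 0.9407/2.210 = 0.4256, so ω = 2 arcsin(0.4256) ≈ 50.4°.

50.4°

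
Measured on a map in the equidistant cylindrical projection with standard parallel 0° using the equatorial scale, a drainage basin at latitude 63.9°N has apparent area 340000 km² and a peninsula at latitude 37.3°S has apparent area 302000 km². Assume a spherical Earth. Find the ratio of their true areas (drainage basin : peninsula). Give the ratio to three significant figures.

0.623

Plate carrée has h = 1 and k = sec φ, giving areal scale sec φ; true area = (apparent area) · cos φ.
True area of drainage basin: 340000 × cos(63.9°) = 340000 × 0.4399 = 149600 km².
True area of peninsula: 302000 × cos(37.3°) = 302000 × 0.7955 = 240200 km².
Ratio = 149600 / 240200 ≈ 0.623.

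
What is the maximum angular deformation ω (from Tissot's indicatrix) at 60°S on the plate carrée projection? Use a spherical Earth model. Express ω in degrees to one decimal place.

38.9°

For the equirectangular projection with φ₀ = 0 (plate carrée), h = 1 along meridians and k = sec φ along parallels.
At 60°: h = 1.000, k = 2.000; principal scales a = 2.000, b = 1.000.
sin(ω/2) = (a − b)/(a + b) = 1.0000/3.000 = 0.3333, so ω = 2 arcsin(0.3333) ≈ 38.9°.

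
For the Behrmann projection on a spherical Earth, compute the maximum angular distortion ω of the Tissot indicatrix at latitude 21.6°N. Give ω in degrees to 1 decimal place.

8.1°

The Behrmann projection is cylindrical equal-area with φ₀ = 30°. For cylindrical equal-area with standard parallel φ₀, h = cos φ / cos φ₀ and k = cos φ₀ / cos φ, so h·k = 1.
At 21.6°: h = 1.074, k = 0.9314; principal scales a = 1.074, b = 0.9314.
sin(ω/2) = (a − b)/(a + b) = 0.1422/2.005 = 0.07091, so ω = 2 arcsin(0.07091) ≈ 8.1°.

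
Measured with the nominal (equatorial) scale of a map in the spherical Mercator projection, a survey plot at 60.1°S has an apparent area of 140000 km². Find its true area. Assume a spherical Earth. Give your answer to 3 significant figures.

34800 km²

The Mercator projection is conformal; its linear scale factor is the same in every direction and equals sec φ = 1/cos φ.
Areal scale = k² = sec²φ = 1/cos²(60.1°) = 1/0.4985² = 4.024.
True area = apparent / (areal scale) = 140000 / 4.024 ≈ 34800 km².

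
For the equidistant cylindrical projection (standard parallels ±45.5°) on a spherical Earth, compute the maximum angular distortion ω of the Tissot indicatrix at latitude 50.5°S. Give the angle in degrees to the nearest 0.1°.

With standard parallel φ₀ = 45.5°, the equirectangular projection gives x = Rλ cos φ₀, y = Rφ, so h = 1 and k = cos 45.5° / cos φ.
At 50.5°: h = 1.000, k = 1.102; principal scales a = 1.102, b = 1.000.
sin(ω/2) = (a − b)/(a + b) = 0.1019/2.102 = 0.04849, so ω = 2 arcsin(0.04849) ≈ 5.6°.

5.6°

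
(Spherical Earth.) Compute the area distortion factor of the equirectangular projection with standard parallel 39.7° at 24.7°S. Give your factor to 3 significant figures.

0.847

In the equirectangular projection with standard parallel φ₀ = 39.7° (x = Rλ cos φ₀, y = Rφ), meridians are true-scale (h = 1) and the parallel scale is k = cos φ₀ / cos φ.
Areal scale = h·k = 1 × cos φ₀ / cos φ; at 24.7°, h = 1.000, k = 0.8469, so h·k = 0.8469.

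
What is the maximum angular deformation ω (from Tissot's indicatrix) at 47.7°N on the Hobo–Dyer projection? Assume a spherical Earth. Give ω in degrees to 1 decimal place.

The Hobo–Dyer projection is cylindrical equal-area with φ₀ = 37.5°. A cylindrical equal-area projection with standard parallel φ₀ has meridian scale h = cos φ / cos φ₀ and parallel scale k = cos φ₀ / cos φ (so areas are preserved, h·k = 1).
At 47.7°: h = 0.8483, k = 1.179; principal scales a = 1.179, b = 0.8483.
sin(ω/2) = (a − b)/(a + b) = 0.3305/2.027 = 0.1630, so ω = 2 arcsin(0.1630) ≈ 18.8°.

18.8°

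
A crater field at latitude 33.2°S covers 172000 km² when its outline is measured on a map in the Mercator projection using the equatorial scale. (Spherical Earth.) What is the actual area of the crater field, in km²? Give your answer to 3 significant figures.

For Mercator, h = k = sec φ (a conformal cylindrical projection has a single point scale, 1/cos φ).
Areal scale = k² = sec²φ = 1/cos²(33.2°) = 1/0.8368² = 1.428.
True area = apparent / (areal scale) = 172000 / 1.428 ≈ 120000 km².

120000 km²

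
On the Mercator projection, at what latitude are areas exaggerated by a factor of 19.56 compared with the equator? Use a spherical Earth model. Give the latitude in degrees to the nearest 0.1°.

Mercator areal scale is sec²φ.
sec²φ = 19.56  ⇒  cos²φ = 0.05112  ⇒  cos φ = 0.2261.
φ = arccos(0.2261) ≈ 76.9°.

76.9°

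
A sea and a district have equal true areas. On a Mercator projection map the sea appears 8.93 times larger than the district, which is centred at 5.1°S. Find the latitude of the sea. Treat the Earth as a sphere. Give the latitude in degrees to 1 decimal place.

Mercator areal scale is sec²φ, so apparent-area ratio = sec²φ₁ / sec²φ₂ = cos²φ₂ / cos²φ₁.
cos²φ₂ / cos²φ₁ = 8.93  ⇒  cos φ₁ = cos 5.1° / √8.93 = 0.9960/2.988 = 0.3333.
φ₁ = arccos(0.3333) ≈ 70.5°.

70.5°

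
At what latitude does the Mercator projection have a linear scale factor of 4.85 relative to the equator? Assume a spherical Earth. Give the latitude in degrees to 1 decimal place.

78.1°

Mercator scale is k = sec φ = 1/cos φ.
1/cos φ = 4.85  ⇒  cos φ = 0.2062  ⇒  φ = arccos(0.2062) ≈ 78.1°.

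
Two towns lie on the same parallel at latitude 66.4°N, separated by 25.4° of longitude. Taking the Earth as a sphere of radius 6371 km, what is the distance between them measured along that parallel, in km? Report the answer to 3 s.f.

1130 km

Arc length along a parallel = R cos φ · Δλ (with Δλ in radians).
= 6371 × cos 66.4° × (25.4° × π/180) = 6371 × 0.4003 × 0.4433 ≈ 1130 km.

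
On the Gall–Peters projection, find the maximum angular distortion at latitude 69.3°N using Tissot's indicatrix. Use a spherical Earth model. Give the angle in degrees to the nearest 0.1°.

73.8°

The Gall–Peters projection is cylindrical equal-area with φ₀ = 45°. For cylindrical equal-area with standard parallel φ₀, h = cos φ / cos φ₀ and k = cos φ₀ / cos φ, so h·k = 1.
At 69.3°: h = 0.4999, k = 2.000; principal scales a = 2.000, b = 0.4999.
sin(ω/2) = (a − b)/(a + b) = 1.501/2.500 = 0.6001, so ω = 2 arcsin(0.6001) ≈ 73.8°.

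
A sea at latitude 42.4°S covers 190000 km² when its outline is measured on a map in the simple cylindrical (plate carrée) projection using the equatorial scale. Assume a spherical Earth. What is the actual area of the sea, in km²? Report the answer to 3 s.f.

140000 km²

In the plate carrée (x = Rλ, y = Rφ), meridians are true-scale (h = 1) and parallels are stretched by k = sec φ.
Areal scale = h·k = 1 × sec φ; at 42.4°, h = 1.000, k = 1.354, so h·k = 1.354.
True area = apparent / (areal scale) = 190000 / 1.354 ≈ 140000 km².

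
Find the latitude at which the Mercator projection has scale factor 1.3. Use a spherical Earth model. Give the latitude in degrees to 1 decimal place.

Mercator scale is k = sec φ = 1/cos φ.
1/cos φ = 1.3  ⇒  cos φ = 0.7692  ⇒  φ = arccos(0.7692) ≈ 39.7°.

39.7°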